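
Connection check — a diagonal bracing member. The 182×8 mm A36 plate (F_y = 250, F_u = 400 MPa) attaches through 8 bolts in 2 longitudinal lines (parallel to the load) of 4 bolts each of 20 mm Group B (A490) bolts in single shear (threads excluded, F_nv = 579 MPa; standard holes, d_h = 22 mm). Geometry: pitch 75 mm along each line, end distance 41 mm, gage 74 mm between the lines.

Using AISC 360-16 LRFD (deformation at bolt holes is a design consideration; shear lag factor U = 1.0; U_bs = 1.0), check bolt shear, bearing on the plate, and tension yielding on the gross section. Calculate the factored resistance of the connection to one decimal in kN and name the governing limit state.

Bolt shear: A_b = π(20)²/4 = 314.16 mm². φR_n = 0.75 × 579 × 314.16 × 8 × 1 = 1091.4 kN.
Bearing (8 mm plate, F_u = 400 MPa): end bolts L_c = 41 − 22/2 = 30, R_n = min(1.2×30×8×400, 2.4×20×8×400) = 115.2 kN/bolt; interior L_c = 75 − 22 = 53, R_n = 153.6 kN/bolt. φR_n = 0.75 × (2×115.2 + 6×153.6) = 864.0 kN.
Tension yield (gross): A_g = 182×8 = 1456 mm². φR_n = 0.90 × 250 × 1456 = 327.6 kN.
Governing: min(1091.4, 864.0, 327.6) = 327.6 kN → gross-section yield.

327.6 kN (gross-section yield governs)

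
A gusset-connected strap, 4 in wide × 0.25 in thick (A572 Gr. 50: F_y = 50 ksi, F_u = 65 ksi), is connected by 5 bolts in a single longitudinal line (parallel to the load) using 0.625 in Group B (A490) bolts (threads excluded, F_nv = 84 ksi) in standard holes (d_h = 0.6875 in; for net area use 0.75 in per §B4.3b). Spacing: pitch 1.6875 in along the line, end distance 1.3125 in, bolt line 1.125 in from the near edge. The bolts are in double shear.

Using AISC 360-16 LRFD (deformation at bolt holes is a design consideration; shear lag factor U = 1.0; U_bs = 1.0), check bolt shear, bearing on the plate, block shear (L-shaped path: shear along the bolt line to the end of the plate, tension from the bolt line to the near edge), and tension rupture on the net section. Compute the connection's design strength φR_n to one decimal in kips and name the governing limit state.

39.6 kips (net-section rupture governs)

Bolt shear: A_b = π(0.625)²/4 = 0.3068 in². φR_n = 0.75 × 84 × 0.3068 × 5 × 2 = 193.3 kips.
Bearing (0.25 in plate, F_u = 65 ksi): end bolts L_c = 1.3125 − 0.6875/2 = 0.96875, R_n = min(1.2×0.96875×0.25×65, 2.4×0.625×0.25×65) = 18.891 kips/bolt; interior L_c = 1.6875 − 0.6875 = 1, R_n = 19.5 kips/bolt. φR_n = 0.75 × (1×18.891 + 4×19.5) = 72.7 kips.
Block shear: shear path 1×[1.3125+4×1.6875] = 1×8.0625 in, A_gv = 2.0156, A_nv = 1×(8.0625 − 4.5×0.75)×0.25 = 1.1719 in²; tension to near edge: (1.125 − 0.5×0.75)×0.25 = 0.1875 in². R_n = min(0.6×65×1.1719, 0.6×50×2.0156) + 1.0×65×0.1875 = min(45.704, 60.468) + 12.188 = 57.892 kips. φR_n = 0.75 × 57.892 = 43.4 kips.
Tension rupture (net): A_n = (4 − 1×0.75)×0.25 = 0.8125 in² (U = 1.0, A_e = A_n). φR_n = 0.75 × 65 × 0.8125 = 39.6 kips.
Governing: min(193.3, 72.7, 43.4, 39.6) = 39.6 kips → net-section rupture.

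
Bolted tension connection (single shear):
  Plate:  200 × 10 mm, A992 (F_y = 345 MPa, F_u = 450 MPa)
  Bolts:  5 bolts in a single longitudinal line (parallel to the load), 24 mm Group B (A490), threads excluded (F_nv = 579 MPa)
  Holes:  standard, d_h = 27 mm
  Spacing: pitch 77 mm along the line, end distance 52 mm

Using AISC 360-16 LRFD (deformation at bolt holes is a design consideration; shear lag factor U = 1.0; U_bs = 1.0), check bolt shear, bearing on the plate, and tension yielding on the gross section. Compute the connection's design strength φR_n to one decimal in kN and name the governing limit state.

Bolt shear: A_b = π(24)²/4 = 452.39 mm². φR_n = 0.75 × 579 × 452.39 × 5 × 1 = 982.3 kN.
Bearing (10 mm plate, F_u = 450 MPa): end bolts L_c = 52 − 27/2 = 38.5, R_n = min(1.2×38.5×10×450, 2.4×24×10×450) = 207.9 kN/bolt; interior L_c = 77 − 27 = 50, R_n = 259.2 kN/bolt. φR_n = 0.75 × (1×207.9 + 4×259.2) = 933.5 kN.
Tension yield (gross): A_g = 200×10 = 2000 mm². φR_n = 0.90 × 345 × 2000 = 621.0 kN.
Governing: min(982.3, 933.5, 621.0) = 621.0 kN → gross-section yield.

621.0 kN (gross-section yield governs)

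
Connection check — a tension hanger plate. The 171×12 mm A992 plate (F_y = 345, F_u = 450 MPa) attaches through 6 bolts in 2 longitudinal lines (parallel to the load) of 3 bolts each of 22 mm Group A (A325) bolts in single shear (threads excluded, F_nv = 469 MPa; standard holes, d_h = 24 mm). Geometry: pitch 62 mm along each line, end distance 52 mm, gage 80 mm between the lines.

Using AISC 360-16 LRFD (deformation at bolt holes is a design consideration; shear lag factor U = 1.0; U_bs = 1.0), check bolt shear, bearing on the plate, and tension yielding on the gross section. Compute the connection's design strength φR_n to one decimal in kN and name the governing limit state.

Bolt shear: A_b = π(22)²/4 = 380.13 mm². φR_n = 0.75 × 469 × 380.13 × 6 × 1 = 802.3 kN.
Bearing (12 mm plate, F_u = 450 MPa): end bolts L_c = 52 − 24/2 = 40, R_n = min(1.2×40×12×450, 2.4×22×12×450) = 259.2 kN/bolt; interior L_c = 62 − 24 = 38, R_n = 246.24 kN/bolt. φR_n = 0.75 × (2×259.2 + 4×246.24) = 1127.5 kN.
Tension yield (gross): A_g = 171×12 = 2052 mm². φR_n = 0.90 × 345 × 2052 = 637.1 kN.
Governing: min(802.3, 1127.5, 637.1) = 637.1 kN → gross-section yield.

637.1 kN (gross-section yield governs)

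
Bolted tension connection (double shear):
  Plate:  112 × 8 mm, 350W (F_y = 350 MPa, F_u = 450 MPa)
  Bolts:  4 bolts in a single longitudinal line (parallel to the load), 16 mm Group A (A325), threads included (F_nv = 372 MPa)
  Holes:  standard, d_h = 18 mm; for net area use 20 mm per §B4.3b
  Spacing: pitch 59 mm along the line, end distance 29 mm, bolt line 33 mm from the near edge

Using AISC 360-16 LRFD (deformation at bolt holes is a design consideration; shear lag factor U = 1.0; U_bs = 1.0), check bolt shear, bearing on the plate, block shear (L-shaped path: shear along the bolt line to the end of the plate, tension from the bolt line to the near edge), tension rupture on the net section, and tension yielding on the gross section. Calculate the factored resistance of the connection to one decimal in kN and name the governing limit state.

248.4 kN (net-section rupture governs)

Bolt shear: A_b = π(16)²/4 = 201.06 mm². φR_n = 0.75 × 372 × 201.06 × 4 × 2 = 448.8 kN.
Bearing (8 mm plate, F_u = 450 MPa): end bolts L_c = 29 − 18/2 = 20, R_n = min(1.2×20×8×450, 2.4×16×8×450) = 86.4 kN/bolt; interior L_c = 59 − 18 = 41, R_n = 138.24 kN/bolt. φR_n = 0.75 × (1×86.4 + 3×138.24) = 375.8 kN.
Block shear: shear path 1×[29+3×59] = 1×206 mm, A_gv = 1648, A_nv = 1×(206 − 3.5×20)×8 = 1088 mm²; tension to near edge: (33 − 0.5×20)×8 = 184 mm². R_n = min(0.6×450×1088, 0.6×350×1648) + 1.0×450×184 = min(293.76, 346.08) + 82.8 = 376.56 kN. φR_n = 0.75 × 376.56 = 282.4 kN.
Tension rupture (net): A_n = (112 − 1×20)×8 = 736 mm² (U = 1.0, A_e = A_n). φR_n = 0.75 × 450 × 736 = 248.4 kN.
Tension yield (gross): A_g = 112×8 = 896 mm². φR_n = 0.90 × 350 × 896 = 282.2 kN.
Governing: min(448.8, 375.8, 282.4, 248.4, 282.2) = 248.4 kN → net-section rupture.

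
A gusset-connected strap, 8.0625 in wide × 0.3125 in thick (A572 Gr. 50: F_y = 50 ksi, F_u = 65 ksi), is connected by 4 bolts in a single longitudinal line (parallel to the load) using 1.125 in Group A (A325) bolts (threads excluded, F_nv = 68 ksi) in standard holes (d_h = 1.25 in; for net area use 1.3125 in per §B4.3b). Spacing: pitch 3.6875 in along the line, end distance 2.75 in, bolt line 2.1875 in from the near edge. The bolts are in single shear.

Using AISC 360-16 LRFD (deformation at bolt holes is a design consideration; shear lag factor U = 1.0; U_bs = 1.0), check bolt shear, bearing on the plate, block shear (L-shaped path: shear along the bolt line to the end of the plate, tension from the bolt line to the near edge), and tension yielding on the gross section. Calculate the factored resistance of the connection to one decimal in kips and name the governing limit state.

Bolt shear: A_b = π(1.125)²/4 = 0.99402 in². φR_n = 0.75 × 68 × 0.99402 × 4 × 1 = 202.8 kips.
Bearing (0.3125 in plate, F_u = 65 ksi): end bolts L_c = 2.75 − 1.25/2 = 2.125, R_n = min(1.2×2.125×0.3125×65, 2.4×1.125×0.3125×65) = 51.797 kips/bolt; interior L_c = 3.6875 − 1.25 = 2.4375, R_n = 54.844 kips/bolt. φR_n = 0.75 × (1×51.797 + 3×54.844) = 162.2 kips.
Block shear: shear path 1×[2.75+3×3.6875] = 1×13.8125 in, A_gv = 4.3164, A_nv = 1×(13.8125 − 3.5×1.3125)×0.3125 = 2.8809 in²; tension to near edge: (2.1875 − 0.5×1.3125)×0.3125 = 0.47852 in². R_n = min(0.6×65×2.8809, 0.6×50×4.3164) + 1.0×65×0.47852 = min(112.36, 129.49) + 31.104 = 143.46 kips. φR_n = 0.75 × 143.46 = 107.6 kips.
Tension yield (gross): A_g = 8.0625×0.3125 = 2.5195 in². φR_n = 0.90 × 50 × 2.5195 = 113.4 kips.
Governing: min(202.8, 162.2, 107.6, 113.4) = 107.6 kips → block shear.

107.6 kips (block shear governs)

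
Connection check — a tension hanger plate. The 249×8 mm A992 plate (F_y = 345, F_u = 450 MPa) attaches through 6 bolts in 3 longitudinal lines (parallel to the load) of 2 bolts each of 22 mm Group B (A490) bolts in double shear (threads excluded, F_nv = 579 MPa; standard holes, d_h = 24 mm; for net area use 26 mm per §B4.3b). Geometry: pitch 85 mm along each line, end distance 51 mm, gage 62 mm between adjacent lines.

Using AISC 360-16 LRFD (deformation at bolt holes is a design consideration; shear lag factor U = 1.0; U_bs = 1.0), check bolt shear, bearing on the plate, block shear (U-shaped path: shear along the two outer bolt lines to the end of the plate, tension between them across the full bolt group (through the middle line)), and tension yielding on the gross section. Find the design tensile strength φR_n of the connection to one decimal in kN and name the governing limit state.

508.7 kN (block shear governs)

Bolt shear: A_b = π(22)²/4 = 380.13 mm². φR_n = 0.75 × 579 × 380.13 × 6 × 2 = 1980.9 kN.
Bearing (8 mm plate, F_u = 450 MPa): end bolts L_c = 51 − 24/2 = 39, R_n = min(1.2×39×8×450, 2.4×22×8×450) = 168.48 kN/bolt; interior L_c = 85 − 24 = 61, R_n = 190.08 kN/bolt. φR_n = 0.75 × (3×168.48 + 3×190.08) = 806.8 kN.
Block shear: shear path 2×[51+1×85] = 2×136 mm, A_gv = 2176, A_nv = 2×(136 − 1.5×26)×8 = 1552 mm²; tension across gage: (124 − 2×26)×8 = 576 mm². R_n = min(0.6×450×1552, 0.6×345×2176) + 1.0×450×576 = min(419.04, 450.43) + 259.2 = 678.24 kN. φR_n = 0.75 × 678.24 = 508.7 kN.
Tension yield (gross): A_g = 249×8 = 1992 mm². φR_n = 0.90 × 345 × 1992 = 618.5 kN.
Governing: min(1980.9, 806.8, 508.7, 618.5) = 508.7 kN → block shear.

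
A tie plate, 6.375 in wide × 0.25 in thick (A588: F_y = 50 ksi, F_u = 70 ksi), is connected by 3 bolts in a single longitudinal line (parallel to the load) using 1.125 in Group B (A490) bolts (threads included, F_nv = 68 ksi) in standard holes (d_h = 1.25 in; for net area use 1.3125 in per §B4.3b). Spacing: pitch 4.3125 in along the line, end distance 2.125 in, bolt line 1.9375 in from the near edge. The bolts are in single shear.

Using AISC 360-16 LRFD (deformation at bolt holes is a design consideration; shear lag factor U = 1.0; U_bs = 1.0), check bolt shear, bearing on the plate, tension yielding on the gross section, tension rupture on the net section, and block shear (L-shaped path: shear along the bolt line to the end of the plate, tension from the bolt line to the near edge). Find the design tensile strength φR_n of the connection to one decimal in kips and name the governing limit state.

66.4 kips (net-section rupture governs)

Bolt shear: A_b = π(1.125)²/4 = 0.99402 in². φR_n = 0.75 × 68 × 0.99402 × 3 × 1 = 152.1 kips.
Bearing (0.25 in plate, F_u = 70 ksi): end bolts L_c = 2.125 − 1.25/2 = 1.5, R_n = min(1.2×1.5×0.25×70, 2.4×1.125×0.25×70) = 31.5 kips/bolt; interior L_c = 4.3125 − 1.25 = 3.0625, R_n = 47.25 kips/bolt. φR_n = 0.75 × (1×31.5 + 2×47.25) = 94.5 kips.
Tension yield (gross): A_g = 6.375×0.25 = 1.5938 in². φR_n = 0.90 × 50 × 1.5938 = 71.7 kips.
Tension rupture (net): A_n = (6.375 − 1×1.3125)×0.25 = 1.2656 in² (U = 1.0, A_e = A_n). φR_n = 0.75 × 70 × 1.2656 = 66.4 kips.
Block shear: shear path 1×[2.125+2×4.3125] = 1×10.75 in, A_gv = 2.6875, A_nv = 1×(10.75 − 2.5×1.3125)×0.25 = 1.8672 in²; tension to near edge: (1.9375 − 0.5×1.3125)×0.25 = 0.32031 in². R_n = min(0.6×70×1.8672, 0.6×50×2.6875) + 1.0×70×0.32031 = min(78.422, 80.625) + 22.422 = 100.84 kips. φR_n = 0.75 × 100.84 = 75.6 kips.
Governing: min(152.1, 94.5, 71.7, 66.4, 75.6) = 66.4 kips → net-section rupture.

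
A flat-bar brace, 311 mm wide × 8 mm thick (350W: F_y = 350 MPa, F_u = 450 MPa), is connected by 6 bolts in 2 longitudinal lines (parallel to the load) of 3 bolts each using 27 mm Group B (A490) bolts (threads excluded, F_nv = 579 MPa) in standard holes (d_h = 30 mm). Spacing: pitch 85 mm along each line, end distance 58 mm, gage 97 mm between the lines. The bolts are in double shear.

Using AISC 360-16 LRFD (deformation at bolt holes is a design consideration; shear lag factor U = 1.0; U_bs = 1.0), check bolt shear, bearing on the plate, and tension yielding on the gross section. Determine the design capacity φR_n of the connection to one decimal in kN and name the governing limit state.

783.7 kN (gross-section yield governs)

Bolt shear: A_b = π(27)²/4 = 572.56 mm². φR_n = 0.75 × 579 × 572.56 × 6 × 2 = 2983.6 kN.
Bearing (8 mm plate, F_u = 450 MPa): end bolts L_c = 58 − 30/2 = 43, R_n = min(1.2×43×8×450, 2.4×27×8×450) = 185.76 kN/bolt; interior L_c = 85 − 30 = 55, R_n = 233.28 kN/bolt. φR_n = 0.75 × (2×185.76 + 4×233.28) = 978.5 kN.
Tension yield (gross): A_g = 311×8 = 2488 mm². φR_n = 0.90 × 350 × 2488 = 783.7 kN.
Governing: min(2983.6, 978.5, 783.7) = 783.7 kN → gross-section yield.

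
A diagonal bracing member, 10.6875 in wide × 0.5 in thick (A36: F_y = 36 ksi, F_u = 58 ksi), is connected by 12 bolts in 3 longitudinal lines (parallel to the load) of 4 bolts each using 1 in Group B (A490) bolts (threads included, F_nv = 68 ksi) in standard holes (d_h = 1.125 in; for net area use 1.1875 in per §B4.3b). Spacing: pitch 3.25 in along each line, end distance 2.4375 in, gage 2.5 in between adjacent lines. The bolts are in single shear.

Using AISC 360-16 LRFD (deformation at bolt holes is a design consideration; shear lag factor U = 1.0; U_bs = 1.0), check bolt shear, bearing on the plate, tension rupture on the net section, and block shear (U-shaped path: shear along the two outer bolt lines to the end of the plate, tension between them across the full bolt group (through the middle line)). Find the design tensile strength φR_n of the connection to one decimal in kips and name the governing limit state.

155.0 kips (net-section rupture governs)

Bolt shear: A_b = π(1)²/4 = 0.7854 in². φR_n = 0.75 × 68 × 0.7854 × 12 × 1 = 480.7 kips.
Bearing (0.5 in plate, F_u = 58 ksi): end bolts L_c = 2.4375 − 1.125/2 = 1.875, R_n = min(1.2×1.875×0.5×58, 2.4×1×0.5×58) = 65.25 kips/bolt; interior L_c = 3.25 − 1.125 = 2.125, R_n = 69.6 kips/bolt. φR_n = 0.75 × (3×65.25 + 9×69.6) = 616.6 kips.
Tension rupture (net): A_n = (10.6875 − 3×1.1875)×0.5 = 3.5625 in² (U = 1.0, A_e = A_n). φR_n = 0.75 × 58 × 3.5625 = 155.0 kips.
Block shear: shear path 2×[2.4375+3×3.25] = 2×12.1875 in, A_gv = 12.188, A_nv = 2×(12.1875 − 3.5×1.1875)×0.5 = 8.0313 in²; tension across gage: (5 − 2×1.1875)×0.5 = 1.3125 in². R_n = min(0.6×58×8.0313, 0.6×36×12.188) + 1.0×58×1.3125 = min(279.49, 263.26) + 76.125 = 339.39 kips. φR_n = 0.75 × 339.39 = 254.5 kips.
Governing: min(480.7, 616.6, 155.0, 254.5) = 155.0 kips → net-section rupture.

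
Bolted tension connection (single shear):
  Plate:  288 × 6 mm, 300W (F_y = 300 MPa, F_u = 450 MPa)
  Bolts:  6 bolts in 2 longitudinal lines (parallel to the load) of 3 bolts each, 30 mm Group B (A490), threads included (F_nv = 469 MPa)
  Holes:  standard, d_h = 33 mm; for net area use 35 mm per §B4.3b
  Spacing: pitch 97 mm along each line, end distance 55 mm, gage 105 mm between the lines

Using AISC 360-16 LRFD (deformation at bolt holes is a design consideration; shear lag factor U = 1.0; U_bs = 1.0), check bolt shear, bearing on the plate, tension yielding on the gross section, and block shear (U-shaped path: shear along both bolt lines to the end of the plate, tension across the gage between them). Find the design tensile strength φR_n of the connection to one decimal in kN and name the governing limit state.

Bolt shear: A_b = π(30)²/4 = 706.86 mm². φR_n = 0.75 × 469 × 706.86 × 6 × 1 = 1491.8 kN.
Bearing (6 mm plate, F_u = 450 MPa): end bolts L_c = 55 − 33/2 = 38.5, R_n = min(1.2×38.5×6×450, 2.4×30×6×450) = 124.74 kN/bolt; interior L_c = 97 − 33 = 64, R_n = 194.4 kN/bolt. φR_n = 0.75 × (2×124.74 + 4×194.4) = 770.3 kN.
Tension yield (gross): A_g = 288×6 = 1728 mm². φR_n = 0.90 × 300 × 1728 = 466.6 kN.
Block shear: shear path 2×[55+2×97] = 2×249 mm, A_gv = 2988, A_nv = 2×(249 − 2.5×35)×6 = 1938 mm²; tension across gage: (105 − 1×35)×6 = 420 mm². R_n = min(0.6×450×1938, 0.6×300×2988) + 1.0×450×420 = min(523.26, 537.84) + 189 = 712.26 kN. φR_n = 0.75 × 712.26 = 534.2 kN.
Governing: min(1491.8, 770.3, 466.6, 534.2) = 466.6 kN → gross-section yield.

466.6 kN (gross-section yield governs)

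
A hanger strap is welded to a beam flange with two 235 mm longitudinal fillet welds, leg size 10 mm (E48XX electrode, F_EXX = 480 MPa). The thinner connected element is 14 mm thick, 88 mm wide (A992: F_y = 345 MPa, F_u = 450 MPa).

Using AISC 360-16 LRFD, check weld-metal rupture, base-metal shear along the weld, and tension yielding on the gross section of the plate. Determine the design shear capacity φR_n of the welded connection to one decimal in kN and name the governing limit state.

Weld metal: throat = 0.707×10 = 7.07 mm, L = 2×235 = 470 mm. φR_n = 0.75 × 0.6 × 480 × 7.07 × 470 = 717.7 kN.
Base metal shear (14 mm plate): yield φR_n = 1.0×0.6×345×14×470 = 1362.1 kN; rupture φR_n = 0.75×0.6×450×14×470 = 1332.5 kN; take 1332.5 kN (rupture).
Tension yield (gross): A_g = 88×14 = 1232 mm². φR_n = 0.90 × 345 × 1232 = 382.5 kN.
Governing: min(717.7, 1332.5, 382.5) = 382.5 kN → gross-section yield.

382.5 kN (gross-section yield governs)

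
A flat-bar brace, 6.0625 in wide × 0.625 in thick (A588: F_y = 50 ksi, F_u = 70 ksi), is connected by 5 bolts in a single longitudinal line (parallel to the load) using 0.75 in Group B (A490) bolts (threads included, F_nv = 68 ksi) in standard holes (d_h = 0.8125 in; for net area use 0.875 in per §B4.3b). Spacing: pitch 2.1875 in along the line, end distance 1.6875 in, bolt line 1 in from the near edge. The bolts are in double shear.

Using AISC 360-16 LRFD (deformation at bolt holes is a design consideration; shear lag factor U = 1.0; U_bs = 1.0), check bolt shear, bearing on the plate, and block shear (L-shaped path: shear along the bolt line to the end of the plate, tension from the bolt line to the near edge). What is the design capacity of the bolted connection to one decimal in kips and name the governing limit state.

146.4 kips (block shear governs)

Bolt shear: A_b = π(0.75)²/4 = 0.44179 in². φR_n = 0.75 × 68 × 0.44179 × 5 × 2 = 225.3 kips.
Bearing (0.625 in plate, F_u = 70 ksi): end bolts L_c = 1.6875 − 0.8125/2 = 1.28125, R_n = min(1.2×1.28125×0.625×70, 2.4×0.75×0.625×70) = 67.266 kips/bolt; interior L_c = 2.1875 − 0.8125 = 1.375, R_n = 72.188 kips/bolt. φR_n = 0.75 × (1×67.266 + 4×72.188) = 267.0 kips.
Block shear: shear path 1×[1.6875+4×2.1875] = 1×10.4375 in, A_gv = 6.5234, A_nv = 1×(10.4375 − 4.5×0.875)×0.625 = 4.0625 in²; tension to near edge: (1 − 0.5×0.875)×0.625 = 0.35156 in². R_n = min(0.6×70×4.0625, 0.6×50×6.5234) + 1.0×70×0.35156 = min(170.63, 195.7) + 24.609 = 195.24 kips. φR_n = 0.75 × 195.24 = 146.4 kips.
Governing: min(225.3, 267.0, 146.4) = 146.4 kips → block shear.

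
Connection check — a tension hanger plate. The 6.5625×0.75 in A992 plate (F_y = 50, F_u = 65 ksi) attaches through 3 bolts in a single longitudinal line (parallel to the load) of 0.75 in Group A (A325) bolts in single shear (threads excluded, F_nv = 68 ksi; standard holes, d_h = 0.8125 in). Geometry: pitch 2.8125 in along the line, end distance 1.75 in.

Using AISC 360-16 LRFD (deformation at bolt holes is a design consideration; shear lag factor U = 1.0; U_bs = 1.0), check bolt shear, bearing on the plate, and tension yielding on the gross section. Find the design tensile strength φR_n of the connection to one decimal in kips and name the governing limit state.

67.6 kips (bolt shear governs)

Bolt shear: A_b = π(0.75)²/4 = 0.44179 in². φR_n = 0.75 × 68 × 0.44179 × 3 × 1 = 67.6 kips.
Bearing (0.75 in plate, F_u = 65 ksi): end bolts L_c = 1.75 − 0.8125/2 = 1.34375, R_n = min(1.2×1.34375×0.75×65, 2.4×0.75×0.75×65) = 78.609 kips/bolt; interior L_c = 2.8125 − 0.8125 = 2, R_n = 87.75 kips/bolt. φR_n = 0.75 × (1×78.609 + 2×87.75) = 190.6 kips.
Tension yield (gross): A_g = 6.5625×0.75 = 4.9219 in². φR_n = 0.90 × 50 × 4.9219 = 221.5 kips.
Governing: min(67.6, 190.6, 221.5) = 67.6 kips → bolt shear.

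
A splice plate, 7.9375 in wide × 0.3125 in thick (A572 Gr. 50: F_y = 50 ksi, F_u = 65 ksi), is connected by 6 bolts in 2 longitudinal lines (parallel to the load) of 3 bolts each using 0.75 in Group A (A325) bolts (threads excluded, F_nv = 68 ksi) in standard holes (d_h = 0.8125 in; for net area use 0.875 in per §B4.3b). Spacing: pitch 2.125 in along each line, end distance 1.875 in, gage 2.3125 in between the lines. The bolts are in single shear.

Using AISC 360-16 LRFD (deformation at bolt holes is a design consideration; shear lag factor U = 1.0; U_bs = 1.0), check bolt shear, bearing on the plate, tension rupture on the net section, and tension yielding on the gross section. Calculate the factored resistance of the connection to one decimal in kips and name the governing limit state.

94.3 kips (net-section rupture governs)

Bolt shear: A_b = π(0.75)²/4 = 0.44179 in². φR_n = 0.75 × 68 × 0.44179 × 6 × 1 = 135.2 kips.
Bearing (0.3125 in plate, F_u = 65 ksi): end bolts L_c = 1.875 − 0.8125/2 = 1.46875, R_n = min(1.2×1.46875×0.3125×65, 2.4×0.75×0.3125×65) = 35.801 kips/bolt; interior L_c = 2.125 − 0.8125 = 1.3125, R_n = 31.992 kips/bolt. φR_n = 0.75 × (2×35.801 + 4×31.992) = 149.7 kips.
Tension rupture (net): A_n = (7.9375 − 2×0.875)×0.3125 = 1.9336 in² (U = 1.0, A_e = A_n). φR_n = 0.75 × 65 × 1.9336 = 94.3 kips.
Tension yield (gross): A_g = 7.9375×0.3125 = 2.4805 in². φR_n = 0.90 × 50 × 2.4805 = 111.6 kips.
Governing: min(135.2, 149.7, 94.3, 111.6) = 94.3 kips → net-section rupture.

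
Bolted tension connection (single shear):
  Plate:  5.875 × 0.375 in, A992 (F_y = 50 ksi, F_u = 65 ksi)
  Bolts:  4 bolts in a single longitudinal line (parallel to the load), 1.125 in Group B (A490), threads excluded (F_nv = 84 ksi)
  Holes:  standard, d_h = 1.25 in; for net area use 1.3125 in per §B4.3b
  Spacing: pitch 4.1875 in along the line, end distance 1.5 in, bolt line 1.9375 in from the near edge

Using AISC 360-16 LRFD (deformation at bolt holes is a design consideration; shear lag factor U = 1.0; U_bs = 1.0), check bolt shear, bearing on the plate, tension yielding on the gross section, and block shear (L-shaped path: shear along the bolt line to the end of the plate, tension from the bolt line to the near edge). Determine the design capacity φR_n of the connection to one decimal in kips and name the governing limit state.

Bolt shear: A_b = π(1.125)²/4 = 0.99402 in². φR_n = 0.75 × 84 × 0.99402 × 4 × 1 = 250.5 kips.
Bearing (0.375 in plate, F_u = 65 ksi): end bolts L_c = 1.5 − 1.25/2 = 0.875, R_n = min(1.2×0.875×0.375×65, 2.4×1.125×0.375×65) = 25.594 kips/bolt; interior L_c = 4.1875 − 1.25 = 2.9375, R_n = 65.813 kips/bolt. φR_n = 0.75 × (1×25.594 + 3×65.813) = 167.3 kips.
Tension yield (gross): A_g = 5.875×0.375 = 2.2031 in². φR_n = 0.90 × 50 × 2.2031 = 99.1 kips.
Block shear: shear path 1×[1.5+3×4.1875] = 1×14.0625 in, A_gv = 5.2734, A_nv = 1×(14.0625 − 3.5×1.3125)×0.375 = 3.5508 in²; tension to near edge: (1.9375 − 0.5×1.3125)×0.375 = 0.48047 in². R_n = min(0.6×65×3.5508, 0.6×50×5.2734) + 1.0×65×0.48047 = min(138.48, 158.2) + 31.231 = 169.71 kips. φR_n = 0.75 × 169.71 = 127.3 kips.
Governing: min(250.5, 167.3, 99.1, 127.3) = 99.1 kips → gross-section yield.

99.1 kips (gross-section yield governs)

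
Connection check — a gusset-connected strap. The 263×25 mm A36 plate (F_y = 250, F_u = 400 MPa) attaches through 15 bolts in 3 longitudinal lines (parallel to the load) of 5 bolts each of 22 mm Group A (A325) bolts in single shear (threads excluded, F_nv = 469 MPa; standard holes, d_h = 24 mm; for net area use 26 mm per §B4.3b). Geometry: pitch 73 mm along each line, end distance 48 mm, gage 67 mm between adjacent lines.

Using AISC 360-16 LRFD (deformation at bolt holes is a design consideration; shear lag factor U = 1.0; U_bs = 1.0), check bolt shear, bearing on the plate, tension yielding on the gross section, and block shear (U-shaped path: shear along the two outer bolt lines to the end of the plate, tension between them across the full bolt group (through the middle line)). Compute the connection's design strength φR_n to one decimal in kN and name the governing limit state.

1479.4 kN (gross-section yield governs)

Bolt shear: A_b = π(22)²/4 = 380.13 mm². φR_n = 0.75 × 469 × 380.13 × 15 × 1 = 2005.7 kN.
Bearing (25 mm plate, F_u = 400 MPa): end bolts L_c = 48 − 24/2 = 36, R_n = min(1.2×36×25×400, 2.4×22×25×400) = 432 kN/bolt; interior L_c = 73 − 24 = 49, R_n = 528 kN/bolt. φR_n = 0.75 × (3×432 + 12×528) = 5724.0 kN.
Tension yield (gross): A_g = 263×25 = 6575 mm². φR_n = 0.90 × 250 × 6575 = 1479.4 kN.
Block shear: shear path 2×[48+4×73] = 2×340 mm, A_gv = 17000, A_nv = 2×(340 − 4.5×26)×25 = 11150 mm²; tension across gage: (134 − 2×26)×25 = 2050 mm². R_n = min(0.6×400×11150, 0.6×250×17000) + 1.0×400×2050 = min(2676, 2550) + 820 = 3370 kN. φR_n = 0.75 × 3370 = 2527.5 kN.
Governing: min(2005.7, 5724.0, 1479.4, 2527.5) = 1479.4 kN → gross-section yield.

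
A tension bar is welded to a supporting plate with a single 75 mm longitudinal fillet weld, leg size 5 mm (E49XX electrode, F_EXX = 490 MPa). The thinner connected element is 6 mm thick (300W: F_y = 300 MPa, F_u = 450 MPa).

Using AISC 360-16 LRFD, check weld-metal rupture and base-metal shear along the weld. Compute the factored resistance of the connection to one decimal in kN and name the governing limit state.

Weld metal: throat = 0.707×5 = 3.535 mm, L = 75 mm. φR_n = 0.75 × 0.6 × 490 × 3.535 × 75 = 58.5 kN.
Base metal shear (6 mm plate): yield φR_n = 1.0×0.6×300×6×75 = 81.0 kN; rupture φR_n = 0.75×0.6×450×6×75 = 91.1 kN; take 81.0 kN (yield).
Governing: min(58.5, 81.0) = 58.5 kN → weld metal.

58.5 kN (weld metal governs)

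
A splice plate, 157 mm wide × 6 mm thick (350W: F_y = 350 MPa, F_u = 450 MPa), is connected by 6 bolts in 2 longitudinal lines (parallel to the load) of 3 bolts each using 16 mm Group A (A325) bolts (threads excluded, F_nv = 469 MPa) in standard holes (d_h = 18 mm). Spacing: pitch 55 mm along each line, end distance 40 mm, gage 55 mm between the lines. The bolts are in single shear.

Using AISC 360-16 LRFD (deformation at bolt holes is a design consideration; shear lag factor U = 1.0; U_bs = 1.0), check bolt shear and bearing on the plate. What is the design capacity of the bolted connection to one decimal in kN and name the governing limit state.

Bolt shear: A_b = π(16)²/4 = 201.06 mm². φR_n = 0.75 × 469 × 201.06 × 6 × 1 = 424.3 kN.
Bearing (6 mm plate, F_u = 450 MPa): end bolts L_c = 40 − 18/2 = 31, R_n = min(1.2×31×6×450, 2.4×16×6×450) = 100.44 kN/bolt; interior L_c = 55 − 18 = 37, R_n = 103.68 kN/bolt. φR_n = 0.75 × (2×100.44 + 4×103.68) = 461.7 kN.
Governing: min(424.3, 461.7) = 424.3 kN → bolt shear.

424.3 kN (bolt shear governs)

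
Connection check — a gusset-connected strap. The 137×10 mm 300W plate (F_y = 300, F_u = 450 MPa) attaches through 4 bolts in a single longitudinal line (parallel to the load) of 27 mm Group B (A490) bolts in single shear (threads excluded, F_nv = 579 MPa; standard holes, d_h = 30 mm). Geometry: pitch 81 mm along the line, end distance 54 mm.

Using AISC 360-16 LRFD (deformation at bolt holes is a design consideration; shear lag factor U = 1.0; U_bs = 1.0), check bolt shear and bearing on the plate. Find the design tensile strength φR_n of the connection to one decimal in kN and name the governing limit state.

777.6 kN (bearing governs)

Bolt shear: A_b = π(27)²/4 = 572.56 mm². φR_n = 0.75 × 579 × 572.56 × 4 × 1 = 994.5 kN.
Bearing (10 mm plate, F_u = 450 MPa): end bolts L_c = 54 − 30/2 = 39, R_n = min(1.2×39×10×450, 2.4×27×10×450) = 210.6 kN/bolt; interior L_c = 81 − 30 = 51, R_n = 275.4 kN/bolt. φR_n = 0.75 × (1×210.6 + 3×275.4) = 777.6 kN.
Governing: min(994.5, 777.6) = 777.6 kN → bearing.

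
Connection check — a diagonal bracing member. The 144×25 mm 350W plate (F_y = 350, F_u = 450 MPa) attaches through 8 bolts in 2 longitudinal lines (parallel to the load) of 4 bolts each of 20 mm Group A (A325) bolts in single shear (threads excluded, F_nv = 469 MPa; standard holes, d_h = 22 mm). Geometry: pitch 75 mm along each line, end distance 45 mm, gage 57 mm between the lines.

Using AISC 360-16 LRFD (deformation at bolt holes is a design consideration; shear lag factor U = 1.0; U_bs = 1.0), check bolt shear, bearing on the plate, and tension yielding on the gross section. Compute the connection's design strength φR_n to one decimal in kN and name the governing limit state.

884.0 kN (bolt shear governs)

Bolt shear: A_b = π(20)²/4 = 314.16 mm². φR_n = 0.75 × 469 × 314.16 × 8 × 1 = 884.0 kN.
Bearing (25 mm plate, F_u = 450 MPa): end bolts L_c = 45 − 22/2 = 34, R_n = min(1.2×34×25×450, 2.4×20×25×450) = 459 kN/bolt; interior L_c = 75 − 22 = 53, R_n = 540 kN/bolt. φR_n = 0.75 × (2×459 + 6×540) = 3118.5 kN.
Tension yield (gross): A_g = 144×25 = 3600 mm². φR_n = 0.90 × 350 × 3600 = 1134.0 kN.
Governing: min(884.0, 3118.5, 1134.0) = 884.0 kN → bolt shear.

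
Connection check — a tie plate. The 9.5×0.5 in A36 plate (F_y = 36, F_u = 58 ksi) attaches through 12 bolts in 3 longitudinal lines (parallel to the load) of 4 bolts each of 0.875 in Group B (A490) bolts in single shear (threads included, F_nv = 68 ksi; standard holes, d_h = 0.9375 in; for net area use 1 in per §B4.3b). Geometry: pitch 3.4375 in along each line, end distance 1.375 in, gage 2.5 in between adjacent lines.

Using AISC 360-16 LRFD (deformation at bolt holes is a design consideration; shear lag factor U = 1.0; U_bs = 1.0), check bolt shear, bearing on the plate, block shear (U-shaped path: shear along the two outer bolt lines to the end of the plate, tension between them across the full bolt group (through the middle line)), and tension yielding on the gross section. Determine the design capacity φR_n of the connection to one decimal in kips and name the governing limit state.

153.9 kips (gross-section yield governs)

Bolt shear: A_b = π(0.875)²/4 = 0.60132 in². φR_n = 0.75 × 68 × 0.60132 × 12 × 1 = 368.0 kips.
Bearing (0.5 in plate, F_u = 58 ksi): end bolts L_c = 1.375 − 0.9375/2 = 0.90625, R_n = min(1.2×0.90625×0.5×58, 2.4×0.875×0.5×58) = 31.538 kips/bolt; interior L_c = 3.4375 − 0.9375 = 2.5, R_n = 60.9 kips/bolt. φR_n = 0.75 × (3×31.538 + 9×60.9) = 482.0 kips.
Block shear: shear path 2×[1.375+3×3.4375] = 2×11.6875 in, A_gv = 11.688, A_nv = 2×(11.6875 − 3.5×1)×0.5 = 8.1875 in²; tension across gage: (5 − 2×1)×0.5 = 1.5 in². R_n = min(0.6×58×8.1875, 0.6×36×11.688) + 1.0×58×1.5 = min(284.93, 252.46) + 87 = 339.46 kips. φR_n = 0.75 × 339.46 = 254.6 kips.
Tension yield (gross): A_g = 9.5×0.5 = 4.75 in². φR_n = 0.90 × 36 × 4.75 = 153.9 kips.
Governing: min(368.0, 482.0, 254.6, 153.9) = 153.9 kips → gross-section yield.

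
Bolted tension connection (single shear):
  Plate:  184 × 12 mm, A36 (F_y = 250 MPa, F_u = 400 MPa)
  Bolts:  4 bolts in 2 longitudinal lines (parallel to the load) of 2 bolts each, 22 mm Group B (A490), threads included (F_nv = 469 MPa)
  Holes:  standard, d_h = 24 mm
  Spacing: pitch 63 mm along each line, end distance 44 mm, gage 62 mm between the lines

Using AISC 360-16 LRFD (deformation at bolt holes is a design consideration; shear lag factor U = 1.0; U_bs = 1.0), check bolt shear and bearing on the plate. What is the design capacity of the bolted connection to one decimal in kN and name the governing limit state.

Bolt shear: A_b = π(22)²/4 = 380.13 mm². φR_n = 0.75 × 469 × 380.13 × 4 × 1 = 534.8 kN.
Bearing (12 mm plate, F_u = 400 MPa): end bolts L_c = 44 − 24/2 = 32, R_n = min(1.2×32×12×400, 2.4×22×12×400) = 184.32 kN/bolt; interior L_c = 63 − 24 = 39, R_n = 224.64 kN/bolt. φR_n = 0.75 × (2×184.32 + 2×224.64) = 613.4 kN.
Governing: min(534.8, 613.4) = 534.8 kN → bolt shear.

534.8 kN (bolt shear governs)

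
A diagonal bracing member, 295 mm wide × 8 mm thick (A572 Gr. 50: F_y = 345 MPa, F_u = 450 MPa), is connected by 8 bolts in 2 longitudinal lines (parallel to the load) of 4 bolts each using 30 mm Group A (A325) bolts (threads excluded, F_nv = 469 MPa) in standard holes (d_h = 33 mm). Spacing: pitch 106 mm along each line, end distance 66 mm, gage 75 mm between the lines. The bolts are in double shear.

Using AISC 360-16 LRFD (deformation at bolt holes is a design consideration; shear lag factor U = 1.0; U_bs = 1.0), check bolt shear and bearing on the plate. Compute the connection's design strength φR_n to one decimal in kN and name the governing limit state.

1487.2 kN (bearing governs)

Bolt shear: A_b = π(30)²/4 = 706.86 mm². φR_n = 0.75 × 469 × 706.86 × 8 × 2 = 3978.2 kN.
Bearing (8 mm plate, F_u = 450 MPa): end bolts L_c = 66 − 33/2 = 49.5, R_n = min(1.2×49.5×8×450, 2.4×30×8×450) = 213.84 kN/bolt; interior L_c = 106 − 33 = 73, R_n = 259.2 kN/bolt. φR_n = 0.75 × (2×213.84 + 6×259.2) = 1487.2 kN.
Governing: min(3978.2, 1487.2) = 1487.2 kN → bearing.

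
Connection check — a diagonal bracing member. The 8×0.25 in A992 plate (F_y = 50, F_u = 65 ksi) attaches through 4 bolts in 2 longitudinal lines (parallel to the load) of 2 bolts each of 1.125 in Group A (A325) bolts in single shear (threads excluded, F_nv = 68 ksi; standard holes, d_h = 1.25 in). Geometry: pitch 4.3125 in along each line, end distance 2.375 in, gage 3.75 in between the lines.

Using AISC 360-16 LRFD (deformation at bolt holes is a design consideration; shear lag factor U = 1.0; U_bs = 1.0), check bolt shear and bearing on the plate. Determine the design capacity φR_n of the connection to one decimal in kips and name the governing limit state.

117.0 kips (bearing governs)

Bolt shear: A_b = π(1.125)²/4 = 0.99402 in². φR_n = 0.75 × 68 × 0.99402 × 4 × 1 = 202.8 kips.
Bearing (0.25 in plate, F_u = 65 ksi): end bolts L_c = 2.375 − 1.25/2 = 1.75, R_n = min(1.2×1.75×0.25×65, 2.4×1.125×0.25×65) = 34.125 kips/bolt; interior L_c = 4.3125 − 1.25 = 3.0625, R_n = 43.875 kips/bolt. φR_n = 0.75 × (2×34.125 + 2×43.875) = 117.0 kips.
Governing: min(202.8, 117.0) = 117.0 kips → bearing.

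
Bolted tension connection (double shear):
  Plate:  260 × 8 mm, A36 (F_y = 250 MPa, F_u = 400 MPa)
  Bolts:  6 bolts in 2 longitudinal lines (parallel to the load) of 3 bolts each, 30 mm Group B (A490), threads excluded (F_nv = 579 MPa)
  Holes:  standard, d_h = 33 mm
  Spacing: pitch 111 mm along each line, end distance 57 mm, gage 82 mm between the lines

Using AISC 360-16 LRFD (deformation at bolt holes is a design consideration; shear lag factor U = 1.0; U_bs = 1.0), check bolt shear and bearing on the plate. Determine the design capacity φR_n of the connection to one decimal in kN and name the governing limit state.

924.5 kN (bearing governs)

Bolt shear: A_b = π(30)²/4 = 706.86 mm². φR_n = 0.75 × 579 × 706.86 × 6 × 2 = 3683.4 kN.
Bearing (8 mm plate, F_u = 400 MPa): end bolts L_c = 57 − 33/2 = 40.5, R_n = min(1.2×40.5×8×400, 2.4×30×8×400) = 155.52 kN/bolt; interior L_c = 111 − 33 = 78, R_n = 230.4 kN/bolt. φR_n = 0.75 × (2×155.52 + 4×230.4) = 924.5 kN.
Governing: min(3683.4, 924.5) = 924.5 kN → bearing.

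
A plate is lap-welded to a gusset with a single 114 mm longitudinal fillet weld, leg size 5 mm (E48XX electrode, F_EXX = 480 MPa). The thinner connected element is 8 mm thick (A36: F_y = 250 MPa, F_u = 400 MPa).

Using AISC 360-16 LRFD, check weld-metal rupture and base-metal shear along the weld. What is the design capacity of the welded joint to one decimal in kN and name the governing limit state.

87.0 kN (weld metal governs)

Weld metal: throat = 0.707×5 = 3.535 mm, L = 114 mm. φR_n = 0.75 × 0.6 × 480 × 3.535 × 114 = 87.0 kN.
Base metal shear (8 mm plate): yield φR_n = 1.0×0.6×250×8×114 = 136.8 kN; rupture φR_n = 0.75×0.6×400×8×114 = 164.2 kN; take 136.8 kN (yield).
Governing: min(87.0, 136.8) = 87.0 kN → weld metal.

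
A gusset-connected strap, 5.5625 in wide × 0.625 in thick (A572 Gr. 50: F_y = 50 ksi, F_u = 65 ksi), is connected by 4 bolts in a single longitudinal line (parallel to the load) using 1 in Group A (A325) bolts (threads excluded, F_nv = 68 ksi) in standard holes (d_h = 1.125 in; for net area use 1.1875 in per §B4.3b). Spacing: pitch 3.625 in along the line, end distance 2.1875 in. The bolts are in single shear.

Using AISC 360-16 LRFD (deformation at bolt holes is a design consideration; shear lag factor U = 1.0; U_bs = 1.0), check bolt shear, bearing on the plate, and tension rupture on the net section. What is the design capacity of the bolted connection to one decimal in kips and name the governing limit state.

133.3 kips (net-section rupture governs)

Bolt shear: A_b = π(1)²/4 = 0.7854 in². φR_n = 0.75 × 68 × 0.7854 × 4 × 1 = 160.2 kips.
Bearing (0.625 in plate, F_u = 65 ksi): end bolts L_c = 2.1875 − 1.125/2 = 1.625, R_n = min(1.2×1.625×0.625×65, 2.4×1×0.625×65) = 79.219 kips/bolt; interior L_c = 3.625 − 1.125 = 2.5, R_n = 97.5 kips/bolt. φR_n = 0.75 × (1×79.219 + 3×97.5) = 278.8 kips.
Tension rupture (net): A_n = (5.5625 − 1×1.1875)×0.625 = 2.7344 in² (U = 1.0, A_e = A_n). φR_n = 0.75 × 65 × 2.7344 = 133.3 kips.
Governing: min(160.2, 278.8, 133.3) = 133.3 kips → net-section rupture.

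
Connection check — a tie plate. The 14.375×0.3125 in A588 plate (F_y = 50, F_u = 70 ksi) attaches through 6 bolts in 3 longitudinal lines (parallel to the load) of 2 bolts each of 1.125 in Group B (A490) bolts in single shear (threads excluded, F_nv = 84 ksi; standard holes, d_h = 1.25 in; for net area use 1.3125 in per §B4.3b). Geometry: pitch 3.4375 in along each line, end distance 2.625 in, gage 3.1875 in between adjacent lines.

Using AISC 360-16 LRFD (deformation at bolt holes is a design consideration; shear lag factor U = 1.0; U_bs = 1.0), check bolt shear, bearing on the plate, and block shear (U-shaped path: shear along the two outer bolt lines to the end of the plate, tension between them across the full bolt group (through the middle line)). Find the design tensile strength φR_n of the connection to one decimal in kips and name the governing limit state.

142.1 kips (block shear governs)

Bolt shear: A_b = π(1.125)²/4 = 0.99402 in². φR_n = 0.75 × 84 × 0.99402 × 6 × 1 = 375.7 kips.
Bearing (0.3125 in plate, F_u = 70 ksi): end bolts L_c = 2.625 − 1.25/2 = 2, R_n = min(1.2×2×0.3125×70, 2.4×1.125×0.3125×70) = 52.5 kips/bolt; interior L_c = 3.4375 − 1.25 = 2.1875, R_n = 57.422 kips/bolt. φR_n = 0.75 × (3×52.5 + 3×57.422) = 247.3 kips.
Block shear: shear path 2×[2.625+1×3.4375] = 2×6.0625 in, A_gv = 3.7891, A_nv = 2×(6.0625 − 1.5×1.3125)×0.3125 = 2.5586 in²; tension across gage: (6.375 − 2×1.3125)×0.3125 = 1.1719 in². R_n = min(0.6×70×2.5586, 0.6×50×3.7891) + 1.0×70×1.1719 = min(107.46, 113.67) + 82.033 = 189.49 kips. φR_n = 0.75 × 189.49 = 142.1 kips.
Governing: min(375.7, 247.3, 142.1) = 142.1 kips → block shear.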